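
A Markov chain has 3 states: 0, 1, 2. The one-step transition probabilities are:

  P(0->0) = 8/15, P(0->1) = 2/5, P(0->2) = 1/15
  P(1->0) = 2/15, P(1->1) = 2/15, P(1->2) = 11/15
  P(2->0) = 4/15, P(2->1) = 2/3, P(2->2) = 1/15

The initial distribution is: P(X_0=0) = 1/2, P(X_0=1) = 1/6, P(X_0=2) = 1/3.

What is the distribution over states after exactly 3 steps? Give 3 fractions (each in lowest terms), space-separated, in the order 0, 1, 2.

Propagating the distribution step by step (d_{t+1} = d_t * P):
d_0 = (0=1/2, 1=1/6, 2=1/3)
  d_1[0] = 1/2*8/15 + 1/6*2/15 + 1/3*4/15 = 17/45
  d_1[1] = 1/2*2/5 + 1/6*2/15 + 1/3*2/3 = 4/9
  d_1[2] = 1/2*1/15 + 1/6*11/15 + 1/3*1/15 = 8/45
d_1 = (0=17/45, 1=4/9, 2=8/45)
  d_2[0] = 17/45*8/15 + 4/9*2/15 + 8/45*4/15 = 208/675
  d_2[1] = 17/45*2/5 + 4/9*2/15 + 8/45*2/3 = 74/225
  d_2[2] = 17/45*1/15 + 4/9*11/15 + 8/45*1/15 = 49/135
d_2 = (0=208/675, 1=74/225, 2=49/135)
  d_3[0] = 208/675*8/15 + 74/225*2/15 + 49/135*4/15 = 3088/10125
  d_3[1] = 208/675*2/5 + 74/225*2/15 + 49/135*2/3 = 4142/10125
  d_3[2] = 208/675*1/15 + 74/225*11/15 + 49/135*1/15 = 193/675
d_3 = (0=3088/10125, 1=4142/10125, 2=193/675)

Answer: 3088/10125 4142/10125 193/675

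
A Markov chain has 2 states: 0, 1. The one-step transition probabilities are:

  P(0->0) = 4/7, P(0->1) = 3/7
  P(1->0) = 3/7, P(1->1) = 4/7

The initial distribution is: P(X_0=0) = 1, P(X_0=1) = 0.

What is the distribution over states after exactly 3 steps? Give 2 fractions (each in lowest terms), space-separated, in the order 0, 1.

Answer: 172/343 171/343

Derivation:
Propagating the distribution step by step (d_{t+1} = d_t * P):
d_0 = (0=1, 1=0)
  d_1[0] = 1*4/7 + 0*3/7 = 4/7
  d_1[1] = 1*3/7 + 0*4/7 = 3/7
d_1 = (0=4/7, 1=3/7)
  d_2[0] = 4/7*4/7 + 3/7*3/7 = 25/49
  d_2[1] = 4/7*3/7 + 3/7*4/7 = 24/49
d_2 = (0=25/49, 1=24/49)
  d_3[0] = 25/49*4/7 + 24/49*3/7 = 172/343
  d_3[1] = 25/49*3/7 + 24/49*4/7 = 171/343
d_3 = (0=172/343, 1=171/343)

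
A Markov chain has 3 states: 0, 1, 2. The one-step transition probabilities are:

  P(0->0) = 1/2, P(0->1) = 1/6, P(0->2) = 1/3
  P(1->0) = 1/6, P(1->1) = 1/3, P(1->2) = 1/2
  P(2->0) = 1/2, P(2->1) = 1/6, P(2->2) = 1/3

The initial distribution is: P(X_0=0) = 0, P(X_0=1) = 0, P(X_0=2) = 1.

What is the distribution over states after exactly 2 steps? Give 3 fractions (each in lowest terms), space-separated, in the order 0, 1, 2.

Propagating the distribution step by step (d_{t+1} = d_t * P):
d_0 = (0=0, 1=0, 2=1)
  d_1[0] = 0*1/2 + 0*1/6 + 1*1/2 = 1/2
  d_1[1] = 0*1/6 + 0*1/3 + 1*1/6 = 1/6
  d_1[2] = 0*1/3 + 0*1/2 + 1*1/3 = 1/3
d_1 = (0=1/2, 1=1/6, 2=1/3)
  d_2[0] = 1/2*1/2 + 1/6*1/6 + 1/3*1/2 = 4/9
  d_2[1] = 1/2*1/6 + 1/6*1/3 + 1/3*1/6 = 7/36
  d_2[2] = 1/2*1/3 + 1/6*1/2 + 1/3*1/3 = 13/36
d_2 = (0=4/9, 1=7/36, 2=13/36)

Answer: 4/9 7/36 13/36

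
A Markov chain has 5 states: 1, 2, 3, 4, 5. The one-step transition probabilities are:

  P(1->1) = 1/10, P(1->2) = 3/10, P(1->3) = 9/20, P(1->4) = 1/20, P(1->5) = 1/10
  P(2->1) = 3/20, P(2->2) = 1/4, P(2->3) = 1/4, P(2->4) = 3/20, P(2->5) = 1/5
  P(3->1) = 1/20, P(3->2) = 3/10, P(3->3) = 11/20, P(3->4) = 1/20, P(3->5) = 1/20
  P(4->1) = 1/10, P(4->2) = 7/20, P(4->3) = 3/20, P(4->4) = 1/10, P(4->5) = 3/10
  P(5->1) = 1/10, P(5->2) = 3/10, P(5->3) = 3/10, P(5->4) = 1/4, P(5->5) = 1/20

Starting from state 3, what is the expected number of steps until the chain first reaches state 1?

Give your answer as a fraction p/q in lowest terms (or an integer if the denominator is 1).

Answer: 150160/13599

Derivation:
Let h_i = expected steps to first reach 1 from state i.
Boundary: h_1 = 0.
First-step equations for the other states:
  h_2 = 1 + 3/20*h_1 + 1/4*h_2 + 1/4*h_3 + 3/20*h_4 + 1/5*h_5
  h_3 = 1 + 1/20*h_1 + 3/10*h_2 + 11/20*h_3 + 1/20*h_4 + 1/20*h_5
  h_4 = 1 + 1/10*h_1 + 7/20*h_2 + 3/20*h_3 + 1/10*h_4 + 3/10*h_5
  h_5 = 1 + 1/10*h_1 + 3/10*h_2 + 3/10*h_3 + 1/4*h_4 + 1/20*h_5

Substituting h_1 = 0 and rearranging gives the linear system (I - Q) h = 1:
  [3/4, -1/4, -3/20, -1/5] . (h_2, h_3, h_4, h_5) = 1
  [-3/10, 9/20, -1/20, -1/20] . (h_2, h_3, h_4, h_5) = 1
  [-7/20, -3/20, 9/10, -3/10] . (h_2, h_3, h_4, h_5) = 1
  [-3/10, -3/10, -1/4, 19/20] . (h_2, h_3, h_4, h_5) = 1

Solving yields:
  h_2 = 14820/1511
  h_3 = 150160/13599
  h_4 = 138800/13599
  h_5 = 140380/13599

Starting state is 3, so the expected hitting time is h_3 = 150160/13599.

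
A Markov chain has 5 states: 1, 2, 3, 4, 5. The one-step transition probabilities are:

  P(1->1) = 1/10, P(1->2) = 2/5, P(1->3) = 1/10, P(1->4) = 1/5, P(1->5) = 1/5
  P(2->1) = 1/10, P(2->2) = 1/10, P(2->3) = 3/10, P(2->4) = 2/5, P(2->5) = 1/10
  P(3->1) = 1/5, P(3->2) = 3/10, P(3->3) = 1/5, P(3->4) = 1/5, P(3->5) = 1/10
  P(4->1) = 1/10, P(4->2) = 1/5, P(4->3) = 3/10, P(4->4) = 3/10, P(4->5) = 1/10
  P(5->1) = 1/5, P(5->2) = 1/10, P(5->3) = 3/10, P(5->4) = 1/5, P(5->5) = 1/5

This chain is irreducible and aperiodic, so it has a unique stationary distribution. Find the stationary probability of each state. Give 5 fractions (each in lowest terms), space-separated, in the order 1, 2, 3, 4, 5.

The stationary distribution satisfies pi = pi * P, i.e.:
  pi_1 = 1/10*pi_1 + 1/10*pi_2 + 1/5*pi_3 + 1/10*pi_4 + 1/5*pi_5
  pi_2 = 2/5*pi_1 + 1/10*pi_2 + 3/10*pi_3 + 1/5*pi_4 + 1/10*pi_5
  pi_3 = 1/10*pi_1 + 3/10*pi_2 + 1/5*pi_3 + 3/10*pi_4 + 3/10*pi_5
  pi_4 = 1/5*pi_1 + 2/5*pi_2 + 1/5*pi_3 + 3/10*pi_4 + 1/5*pi_5
  pi_5 = 1/5*pi_1 + 1/10*pi_2 + 1/10*pi_3 + 1/10*pi_4 + 1/5*pi_5
with normalization: pi_1 + pi_2 + pi_3 + pi_4 + pi_5 = 1.

Using the first 4 balance equations plus normalization, the linear system A*pi = b is:
  [-9/10, 1/10, 1/5, 1/10, 1/5] . pi = 0
  [2/5, -9/10, 3/10, 1/5, 1/10] . pi = 0
  [1/10, 3/10, -4/5, 3/10, 3/10] . pi = 0
  [1/5, 2/5, 1/5, -7/10, 1/5] . pi = 0
  [1, 1, 1, 1, 1] . pi = 1

Solving yields:
  pi_1 = 137/997
  pi_2 = 2389/10967
  pi_3 = 247/997
  pi_4 = 2968/10967
  pi_5 = 126/997

Verification (pi * P):
  137/997*1/10 + 2389/10967*1/10 + 247/997*1/5 + 2968/10967*1/10 + 126/997*1/5 = 137/997 = pi_1  (ok)
  137/997*2/5 + 2389/10967*1/10 + 247/997*3/10 + 2968/10967*1/5 + 126/997*1/10 = 2389/10967 = pi_2  (ok)
  137/997*1/10 + 2389/10967*3/10 + 247/997*1/5 + 2968/10967*3/10 + 126/997*3/10 = 247/997 = pi_3  (ok)
  137/997*1/5 + 2389/10967*2/5 + 247/997*1/5 + 2968/10967*3/10 + 126/997*1/5 = 2968/10967 = pi_4  (ok)
  137/997*1/5 + 2389/10967*1/10 + 247/997*1/10 + 2968/10967*1/10 + 126/997*1/5 = 126/997 = pi_5  (ok)

Answer: 137/997 2389/10967 247/997 2968/10967 126/997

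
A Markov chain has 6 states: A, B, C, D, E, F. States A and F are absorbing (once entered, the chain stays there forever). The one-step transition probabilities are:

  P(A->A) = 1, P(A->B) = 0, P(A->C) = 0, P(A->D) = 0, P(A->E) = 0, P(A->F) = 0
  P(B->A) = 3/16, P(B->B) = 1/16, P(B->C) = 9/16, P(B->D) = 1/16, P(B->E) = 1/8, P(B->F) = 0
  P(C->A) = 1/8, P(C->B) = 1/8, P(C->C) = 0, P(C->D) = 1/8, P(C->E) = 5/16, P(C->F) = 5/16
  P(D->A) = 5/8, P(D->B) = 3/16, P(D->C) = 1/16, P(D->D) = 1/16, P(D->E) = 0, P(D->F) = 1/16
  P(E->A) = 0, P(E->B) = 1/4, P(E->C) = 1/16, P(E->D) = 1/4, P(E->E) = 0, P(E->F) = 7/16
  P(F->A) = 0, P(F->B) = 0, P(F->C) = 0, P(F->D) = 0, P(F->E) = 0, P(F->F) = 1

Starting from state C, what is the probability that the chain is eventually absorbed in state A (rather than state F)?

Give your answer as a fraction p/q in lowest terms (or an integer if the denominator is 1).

Answer: 8972/22045

Derivation:
Let a_i = P(absorbed in A | start in state i).
Boundary conditions: a_A = 1, a_F = 0.
For each transient state i, a_i = sum_j P(i->j) * a_j:
  a_B = 3/16*a_A + 1/16*a_B + 9/16*a_C + 1/16*a_D + 1/8*a_E + 0*a_F
  a_C = 1/8*a_A + 1/8*a_B + 0*a_C + 1/8*a_D + 5/16*a_E + 5/16*a_F
  a_D = 5/8*a_A + 3/16*a_B + 1/16*a_C + 1/16*a_D + 0*a_E + 1/16*a_F
  a_E = 0*a_A + 1/4*a_B + 1/16*a_C + 1/4*a_D + 0*a_E + 7/16*a_F

Substituting a_A = 1 and a_F = 0, rearrange to (I - Q) a = r where r[i] = P(i -> A):
  [15/16, -9/16, -1/16, -1/8] . (a_B, a_C, a_D, a_E) = 3/16
  [-1/8, 1, -1/8, -5/16] . (a_B, a_C, a_D, a_E) = 1/8
  [-3/16, -1/16, 15/16, 0] . (a_B, a_C, a_D, a_E) = 5/8
  [-1/4, -1/16, -1/4, 1] . (a_B, a_C, a_D, a_E) = 0

Solving yields:
  a_B = 24077/44090
  a_C = 8972/22045
  a_D = 7081/8818
  a_E = 7996/22045

Starting state is C, so the absorption probability is a_C = 8972/22045.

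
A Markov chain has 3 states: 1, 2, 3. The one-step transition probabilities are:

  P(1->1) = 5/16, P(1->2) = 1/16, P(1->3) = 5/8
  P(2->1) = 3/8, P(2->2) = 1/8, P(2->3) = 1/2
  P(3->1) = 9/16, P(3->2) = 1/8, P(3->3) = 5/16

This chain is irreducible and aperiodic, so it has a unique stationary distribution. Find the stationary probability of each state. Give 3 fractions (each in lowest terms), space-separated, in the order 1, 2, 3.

Answer: 138/317 31/317 148/317

Derivation:
The stationary distribution satisfies pi = pi * P, i.e.:
  pi_1 = 5/16*pi_1 + 3/8*pi_2 + 9/16*pi_3
  pi_2 = 1/16*pi_1 + 1/8*pi_2 + 1/8*pi_3
  pi_3 = 5/8*pi_1 + 1/2*pi_2 + 5/16*pi_3
with normalization: pi_1 + pi_2 + pi_3 = 1.

Using the first 2 balance equations plus normalization, the linear system A*pi = b is:
  [-11/16, 3/8, 9/16] . pi = 0
  [1/16, -7/8, 1/8] . pi = 0
  [1, 1, 1] . pi = 1

Solving yields:
  pi_1 = 138/317
  pi_2 = 31/317
  pi_3 = 148/317

Verification (pi * P):
  138/317*5/16 + 31/317*3/8 + 148/317*9/16 = 138/317 = pi_1  (ok)
  138/317*1/16 + 31/317*1/8 + 148/317*1/8 = 31/317 = pi_2  (ok)
  138/317*5/8 + 31/317*1/2 + 148/317*5/16 = 148/317 = pi_3  (ok)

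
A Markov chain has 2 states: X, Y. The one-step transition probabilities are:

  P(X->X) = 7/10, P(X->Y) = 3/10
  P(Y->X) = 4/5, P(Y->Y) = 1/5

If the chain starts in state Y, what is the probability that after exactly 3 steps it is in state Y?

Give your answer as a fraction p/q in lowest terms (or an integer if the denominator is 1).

Answer: 34/125

Derivation:
Computing P^3 by repeated multiplication:
P^1 =
  X: [7/10, 3/10]
  Y: [4/5, 1/5]
P^2 =
  X: [73/100, 27/100]
  Y: [18/25, 7/25]
P^3 =
  X: [727/1000, 273/1000]
  Y: [91/125, 34/125]

(P^3)[Y -> Y] = 34/125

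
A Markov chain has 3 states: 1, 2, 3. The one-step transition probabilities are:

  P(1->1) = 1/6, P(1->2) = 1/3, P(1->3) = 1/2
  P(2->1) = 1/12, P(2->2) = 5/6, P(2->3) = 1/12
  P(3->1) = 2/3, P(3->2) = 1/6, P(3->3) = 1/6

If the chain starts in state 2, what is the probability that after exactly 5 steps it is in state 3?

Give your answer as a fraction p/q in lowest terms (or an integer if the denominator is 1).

Computing P^5 by repeated multiplication:
P^1 =
  1: [1/6, 1/3, 1/2]
  2: [1/12, 5/6, 1/12]
  3: [2/3, 1/6, 1/6]
P^2 =
  1: [7/18, 5/12, 7/36]
  2: [5/36, 53/72, 1/8]
  3: [17/72, 7/18, 3/8]
P^3 =
  1: [11/48, 55/108, 113/432]
  2: [145/864, 49/72, 131/864]
  3: [139/432, 67/144, 23/108]
P^4 =
  1: [661/2592, 1411/2592, 65/324]
  2: [107/576, 3361/5184, 215/1296]
  3: [15/64, 1375/2592, 1219/5184]
P^5 =
  1: [6893/31104, 8897/15552, 713/3456]
  2: [12167/62208, 19591/31104, 10859/62208]
  3: [3733/15552, 17399/31104, 6239/31104]

(P^5)[2 -> 3] = 10859/62208

Answer: 10859/62208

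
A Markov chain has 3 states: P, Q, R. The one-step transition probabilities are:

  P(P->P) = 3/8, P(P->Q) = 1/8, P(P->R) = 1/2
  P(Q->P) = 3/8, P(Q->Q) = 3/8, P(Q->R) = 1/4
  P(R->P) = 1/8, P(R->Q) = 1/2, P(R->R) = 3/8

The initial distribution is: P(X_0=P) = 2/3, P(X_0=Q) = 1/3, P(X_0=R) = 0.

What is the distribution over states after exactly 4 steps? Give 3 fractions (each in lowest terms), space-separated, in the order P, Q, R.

Answer: 145/512 1081/3072 1121/3072

Derivation:
Propagating the distribution step by step (d_{t+1} = d_t * P):
d_0 = (P=2/3, Q=1/3, R=0)
  d_1[P] = 2/3*3/8 + 1/3*3/8 + 0*1/8 = 3/8
  d_1[Q] = 2/3*1/8 + 1/3*3/8 + 0*1/2 = 5/24
  d_1[R] = 2/3*1/2 + 1/3*1/4 + 0*3/8 = 5/12
d_1 = (P=3/8, Q=5/24, R=5/12)
  d_2[P] = 3/8*3/8 + 5/24*3/8 + 5/12*1/8 = 13/48
  d_2[Q] = 3/8*1/8 + 5/24*3/8 + 5/12*1/2 = 1/3
  d_2[R] = 3/8*1/2 + 5/24*1/4 + 5/12*3/8 = 19/48
d_2 = (P=13/48, Q=1/3, R=19/48)
  d_3[P] = 13/48*3/8 + 1/3*3/8 + 19/48*1/8 = 53/192
  d_3[Q] = 13/48*1/8 + 1/3*3/8 + 19/48*1/2 = 137/384
  d_3[R] = 13/48*1/2 + 1/3*1/4 + 19/48*3/8 = 47/128
d_3 = (P=53/192, Q=137/384, R=47/128)
  d_4[P] = 53/192*3/8 + 137/384*3/8 + 47/128*1/8 = 145/512
  d_4[Q] = 53/192*1/8 + 137/384*3/8 + 47/128*1/2 = 1081/3072
  d_4[R] = 53/192*1/2 + 137/384*1/4 + 47/128*3/8 = 1121/3072
d_4 = (P=145/512, Q=1081/3072, R=1121/3072)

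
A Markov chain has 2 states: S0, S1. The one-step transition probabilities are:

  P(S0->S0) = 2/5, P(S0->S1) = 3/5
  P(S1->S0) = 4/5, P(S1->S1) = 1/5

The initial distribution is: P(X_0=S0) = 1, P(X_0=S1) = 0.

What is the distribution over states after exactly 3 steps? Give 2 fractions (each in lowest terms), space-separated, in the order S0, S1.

Answer: 68/125 57/125

Derivation:
Propagating the distribution step by step (d_{t+1} = d_t * P):
d_0 = (S0=1, S1=0)
  d_1[S0] = 1*2/5 + 0*4/5 = 2/5
  d_1[S1] = 1*3/5 + 0*1/5 = 3/5
d_1 = (S0=2/5, S1=3/5)
  d_2[S0] = 2/5*2/5 + 3/5*4/5 = 16/25
  d_2[S1] = 2/5*3/5 + 3/5*1/5 = 9/25
d_2 = (S0=16/25, S1=9/25)
  d_3[S0] = 16/25*2/5 + 9/25*4/5 = 68/125
  d_3[S1] = 16/25*3/5 + 9/25*1/5 = 57/125
d_3 = (S0=68/125, S1=57/125)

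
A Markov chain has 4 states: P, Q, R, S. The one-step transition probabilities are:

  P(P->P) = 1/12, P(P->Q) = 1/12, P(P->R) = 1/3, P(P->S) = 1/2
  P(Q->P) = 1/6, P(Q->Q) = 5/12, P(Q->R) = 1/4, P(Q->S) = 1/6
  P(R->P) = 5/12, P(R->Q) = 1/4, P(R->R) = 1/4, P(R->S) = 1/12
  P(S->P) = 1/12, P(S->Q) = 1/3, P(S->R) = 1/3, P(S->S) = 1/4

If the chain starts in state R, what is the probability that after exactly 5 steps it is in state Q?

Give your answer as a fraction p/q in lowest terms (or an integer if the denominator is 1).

Computing P^5 by repeated multiplication:
P^1 =
  P: [1/12, 1/12, 1/3, 1/2]
  Q: [1/6, 5/12, 1/4, 1/6]
  R: [5/12, 1/4, 1/4, 1/12]
  S: [1/12, 1/3, 1/3, 1/4]
P^2 =
  P: [29/144, 7/24, 43/144, 5/24]
  Q: [29/144, 11/36, 5/18, 31/144]
  R: [3/16, 11/48, 7/24, 7/24]
  S: [2/9, 5/16, 5/18, 3/16]
P^3 =
  P: [179/864, 61/216, 491/1728, 391/1728]
  Q: [29/144, 493/1728, 41/144, 395/1728]
  R: [115/576, 9/32, 167/576, 11/48]
  S: [349/1728, 485/1728, 491/1728, 403/1728]
P^4 =
  P: [1045/5184, 1945/6912, 5933/20736, 133/576]
  Q: [4189/20736, 5869/20736, 5927/20736, 4751/20736]
  R: [703/3456, 977/3456, 1975/6912, 1577/6912]
  S: [4177/20736, 217/768, 371/1296, 397/1728]
P^5 =
  P: [50303/248832, 35153/124416, 8897/31104, 57047/248832]
  Q: [16771/82944, 70319/248832, 5929/20736, 14263/62208]
  R: [8383/41472, 289/1024, 23719/82944, 3175/13824]
  S: [50339/248832, 1099/3888, 71149/248832, 3563/15552]

(P^5)[R -> Q] = 289/1024

Answer: 289/1024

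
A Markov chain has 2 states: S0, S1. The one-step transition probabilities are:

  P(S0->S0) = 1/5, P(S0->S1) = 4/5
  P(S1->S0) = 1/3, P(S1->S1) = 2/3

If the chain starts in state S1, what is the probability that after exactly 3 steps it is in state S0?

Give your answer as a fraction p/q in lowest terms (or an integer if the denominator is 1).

Answer: 199/675

Derivation:
Computing P^3 by repeated multiplication:
P^1 =
  S0: [1/5, 4/5]
  S1: [1/3, 2/3]
P^2 =
  S0: [23/75, 52/75]
  S1: [13/45, 32/45]
P^3 =
  S0: [329/1125, 796/1125]
  S1: [199/675, 476/675]

(P^3)[S1 -> S0] = 199/675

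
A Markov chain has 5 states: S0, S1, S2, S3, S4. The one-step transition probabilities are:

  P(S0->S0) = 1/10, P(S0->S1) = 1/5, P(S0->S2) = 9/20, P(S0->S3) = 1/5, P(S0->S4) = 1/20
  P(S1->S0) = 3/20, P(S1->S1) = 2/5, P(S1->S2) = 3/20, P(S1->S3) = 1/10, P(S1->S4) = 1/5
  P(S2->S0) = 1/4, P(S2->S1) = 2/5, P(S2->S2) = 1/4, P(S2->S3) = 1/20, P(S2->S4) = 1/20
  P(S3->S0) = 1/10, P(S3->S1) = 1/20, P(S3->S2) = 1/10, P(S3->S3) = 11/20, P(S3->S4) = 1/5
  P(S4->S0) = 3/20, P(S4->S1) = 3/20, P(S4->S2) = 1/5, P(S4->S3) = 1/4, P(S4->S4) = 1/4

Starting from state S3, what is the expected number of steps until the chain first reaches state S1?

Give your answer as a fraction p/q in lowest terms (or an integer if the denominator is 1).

Let h_i = expected steps to first reach S1 from state i.
Boundary: h_S1 = 0.
First-step equations for the other states:
  h_S0 = 1 + 1/10*h_S0 + 1/5*h_S1 + 9/20*h_S2 + 1/5*h_S3 + 1/20*h_S4
  h_S2 = 1 + 1/4*h_S0 + 2/5*h_S1 + 1/4*h_S2 + 1/20*h_S3 + 1/20*h_S4
  h_S3 = 1 + 1/10*h_S0 + 1/20*h_S1 + 1/10*h_S2 + 11/20*h_S3 + 1/5*h_S4
  h_S4 = 1 + 3/20*h_S0 + 3/20*h_S1 + 1/5*h_S2 + 1/4*h_S3 + 1/4*h_S4

Substituting h_S1 = 0 and rearranging gives the linear system (I - Q) h = 1:
  [9/10, -9/20, -1/5, -1/20] . (h_S0, h_S2, h_S3, h_S4) = 1
  [-1/4, 3/4, -1/20, -1/20] . (h_S0, h_S2, h_S3, h_S4) = 1
  [-1/10, -1/10, 9/20, -1/5] . (h_S0, h_S2, h_S3, h_S4) = 1
  [-3/20, -1/5, -1/4, 3/4] . (h_S0, h_S2, h_S3, h_S4) = 1

Solving yields:
  h_S0 = 90780/19289
  h_S2 = 71320/19289
  h_S3 = 125420/19289
  h_S4 = 104700/19289

Starting state is S3, so the expected hitting time is h_S3 = 125420/19289.

Answer: 125420/19289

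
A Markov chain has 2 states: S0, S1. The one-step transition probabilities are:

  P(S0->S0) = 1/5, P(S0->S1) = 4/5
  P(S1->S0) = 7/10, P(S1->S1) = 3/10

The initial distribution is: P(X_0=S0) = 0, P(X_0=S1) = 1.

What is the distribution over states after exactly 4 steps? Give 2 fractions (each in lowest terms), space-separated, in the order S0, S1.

Answer: 7/16 9/16

Derivation:
Propagating the distribution step by step (d_{t+1} = d_t * P):
d_0 = (S0=0, S1=1)
  d_1[S0] = 0*1/5 + 1*7/10 = 7/10
  d_1[S1] = 0*4/5 + 1*3/10 = 3/10
d_1 = (S0=7/10, S1=3/10)
  d_2[S0] = 7/10*1/5 + 3/10*7/10 = 7/20
  d_2[S1] = 7/10*4/5 + 3/10*3/10 = 13/20
d_2 = (S0=7/20, S1=13/20)
  d_3[S0] = 7/20*1/5 + 13/20*7/10 = 21/40
  d_3[S1] = 7/20*4/5 + 13/20*3/10 = 19/40
d_3 = (S0=21/40, S1=19/40)
  d_4[S0] = 21/40*1/5 + 19/40*7/10 = 7/16
  d_4[S1] = 21/40*4/5 + 19/40*3/10 = 9/16
d_4 = (S0=7/16, S1=9/16)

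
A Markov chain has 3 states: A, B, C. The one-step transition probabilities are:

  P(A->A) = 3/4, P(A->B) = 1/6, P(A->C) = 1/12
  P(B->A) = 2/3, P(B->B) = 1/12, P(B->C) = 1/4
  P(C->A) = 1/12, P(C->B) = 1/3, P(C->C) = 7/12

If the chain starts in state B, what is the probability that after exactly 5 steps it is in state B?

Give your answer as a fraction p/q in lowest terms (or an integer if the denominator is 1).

Computing P^5 by repeated multiplication:
P^1 =
  A: [3/4, 1/6, 1/12]
  B: [2/3, 1/12, 1/4]
  C: [1/12, 1/3, 7/12]
P^2 =
  A: [49/72, 1/6, 11/72]
  B: [83/144, 29/144, 2/9]
  C: [1/3, 17/72, 31/72]
P^3 =
  A: [137/216, 77/432, 3/16]
  B: [337/576, 323/1728, 197/864]
  C: [383/864, 7/32, 73/216]
P^4 =
  A: [3163/5184, 949/5184, 67/324]
  B: [12077/20736, 1307/6912, 2369/10368]
  C: [5251/10368, 2123/10368, 499/1728]
P^5 =
  A: [12377/20736, 11563/62208, 6757/31104]
  B: [144799/248832, 47027/248832, 3167/13824]
  C: [67237/124416, 24601/124416, 16289/62208]

(P^5)[B -> B] = 47027/248832

Answer: 47027/248832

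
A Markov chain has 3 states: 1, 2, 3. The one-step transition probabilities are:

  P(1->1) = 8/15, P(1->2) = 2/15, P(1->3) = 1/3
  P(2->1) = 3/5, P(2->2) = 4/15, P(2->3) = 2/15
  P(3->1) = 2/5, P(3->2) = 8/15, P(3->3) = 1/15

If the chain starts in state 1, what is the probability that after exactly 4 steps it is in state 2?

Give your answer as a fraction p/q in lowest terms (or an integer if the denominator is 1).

Computing P^4 by repeated multiplication:
P^1 =
  1: [8/15, 2/15, 1/3]
  2: [3/5, 4/15, 2/15]
  3: [2/5, 8/15, 1/15]
P^2 =
  1: [112/225, 64/225, 49/225]
  2: [8/15, 2/9, 11/45]
  3: [14/25, 52/225, 47/225]
P^3 =
  1: [1766/3375, 872/3375, 737/3375]
  2: [116/225, 176/675, 151/675]
  3: [586/1125, 836/3375, 781/3375]
P^4 =
  1: [26398/50625, 12916/50625, 11311/50625]
  2: [586/1125, 2608/10125, 2243/10125]
  3: [8758/16875, 13108/50625, 11243/50625]

(P^4)[1 -> 2] = 12916/50625

Answer: 12916/50625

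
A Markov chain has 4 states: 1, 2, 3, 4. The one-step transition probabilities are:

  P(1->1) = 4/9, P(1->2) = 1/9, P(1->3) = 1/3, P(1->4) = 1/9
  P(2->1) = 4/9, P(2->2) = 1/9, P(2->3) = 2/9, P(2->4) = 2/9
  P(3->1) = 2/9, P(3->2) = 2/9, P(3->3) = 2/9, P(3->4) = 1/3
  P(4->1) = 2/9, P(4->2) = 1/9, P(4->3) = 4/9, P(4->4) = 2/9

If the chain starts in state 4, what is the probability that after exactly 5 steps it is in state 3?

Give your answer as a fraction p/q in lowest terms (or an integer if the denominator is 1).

Computing P^5 by repeated multiplication:
P^1 =
  1: [4/9, 1/9, 1/3, 1/9]
  2: [4/9, 1/9, 2/9, 2/9]
  3: [2/9, 2/9, 2/9, 1/3]
  4: [2/9, 1/9, 4/9, 2/9]
P^2 =
  1: [28/81, 4/27, 8/27, 17/81]
  2: [28/81, 11/81, 26/81, 16/81]
  3: [26/81, 11/81, 26/81, 2/9]
  4: [8/27, 13/81, 8/27, 20/81]
P^3 =
  1: [242/729, 35/243, 224/729, 158/729]
  2: [80/243, 107/729, 74/243, 160/729]
  3: [236/729, 107/729, 224/729, 2/9]
  4: [236/729, 35/243, 226/729, 2/9]
P^4 =
  1: [2152/6561, 953/6561, 224/729, 160/729]
  2: [2152/6561, 317/2187, 2018/6561, 160/729]
  3: [2144/6561, 953/6561, 2018/6561, 482/2187]
  4: [2140/6561, 955/6561, 2018/6561, 1448/6561]
P^5 =
  1: [716/2187, 953/6561, 18154/59049, 12986/59049]
  2: [19328/59049, 8579/59049, 18154/59049, 12988/59049]
  3: [19316/59049, 8579/59049, 18158/59049, 1444/6561]
  4: [19312/59049, 8579/59049, 18158/59049, 13000/59049]

(P^5)[4 -> 3] = 18158/59049

Answer: 18158/59049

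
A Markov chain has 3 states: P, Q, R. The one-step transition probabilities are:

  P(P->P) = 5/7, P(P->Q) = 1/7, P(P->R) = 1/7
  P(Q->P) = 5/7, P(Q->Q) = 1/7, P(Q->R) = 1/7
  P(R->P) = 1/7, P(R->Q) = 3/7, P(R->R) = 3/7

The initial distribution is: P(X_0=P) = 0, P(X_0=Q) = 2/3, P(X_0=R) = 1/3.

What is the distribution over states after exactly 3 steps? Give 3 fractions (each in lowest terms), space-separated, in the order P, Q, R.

Answer: 611/1029 209/1029 209/1029

Derivation:
Propagating the distribution step by step (d_{t+1} = d_t * P):
d_0 = (P=0, Q=2/3, R=1/3)
  d_1[P] = 0*5/7 + 2/3*5/7 + 1/3*1/7 = 11/21
  d_1[Q] = 0*1/7 + 2/3*1/7 + 1/3*3/7 = 5/21
  d_1[R] = 0*1/7 + 2/3*1/7 + 1/3*3/7 = 5/21
d_1 = (P=11/21, Q=5/21, R=5/21)
  d_2[P] = 11/21*5/7 + 5/21*5/7 + 5/21*1/7 = 85/147
  d_2[Q] = 11/21*1/7 + 5/21*1/7 + 5/21*3/7 = 31/147
  d_2[R] = 11/21*1/7 + 5/21*1/7 + 5/21*3/7 = 31/147
d_2 = (P=85/147, Q=31/147, R=31/147)
  d_3[P] = 85/147*5/7 + 31/147*5/7 + 31/147*1/7 = 611/1029
  d_3[Q] = 85/147*1/7 + 31/147*1/7 + 31/147*3/7 = 209/1029
  d_3[R] = 85/147*1/7 + 31/147*1/7 + 31/147*3/7 = 209/1029
d_3 = (P=611/1029, Q=209/1029, R=209/1029)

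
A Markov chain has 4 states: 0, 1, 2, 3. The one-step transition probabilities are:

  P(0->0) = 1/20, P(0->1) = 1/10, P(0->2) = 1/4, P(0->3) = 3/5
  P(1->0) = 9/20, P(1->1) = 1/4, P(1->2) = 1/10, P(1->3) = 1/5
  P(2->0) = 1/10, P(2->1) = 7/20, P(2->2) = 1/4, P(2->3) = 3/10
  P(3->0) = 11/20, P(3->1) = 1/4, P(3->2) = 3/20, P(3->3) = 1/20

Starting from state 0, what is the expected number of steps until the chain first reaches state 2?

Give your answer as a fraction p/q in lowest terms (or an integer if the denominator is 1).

Let h_i = expected steps to first reach 2 from state i.
Boundary: h_2 = 0.
First-step equations for the other states:
  h_0 = 1 + 1/20*h_0 + 1/10*h_1 + 1/4*h_2 + 3/5*h_3
  h_1 = 1 + 9/20*h_0 + 1/4*h_1 + 1/10*h_2 + 1/5*h_3
  h_3 = 1 + 11/20*h_0 + 1/4*h_1 + 3/20*h_2 + 1/20*h_3

Substituting h_2 = 0 and rearranging gives the linear system (I - Q) h = 1:
  [19/20, -1/10, -3/5] . (h_0, h_1, h_3) = 1
  [-9/20, 3/4, -1/5] . (h_0, h_1, h_3) = 1
  [-11/20, -1/4, 19/20] . (h_0, h_1, h_3) = 1

Solving yields:
  h_0 = 2204/417
  h_1 = 2512/417
  h_3 = 792/139

Starting state is 0, so the expected hitting time is h_0 = 2204/417.

Answer: 2204/417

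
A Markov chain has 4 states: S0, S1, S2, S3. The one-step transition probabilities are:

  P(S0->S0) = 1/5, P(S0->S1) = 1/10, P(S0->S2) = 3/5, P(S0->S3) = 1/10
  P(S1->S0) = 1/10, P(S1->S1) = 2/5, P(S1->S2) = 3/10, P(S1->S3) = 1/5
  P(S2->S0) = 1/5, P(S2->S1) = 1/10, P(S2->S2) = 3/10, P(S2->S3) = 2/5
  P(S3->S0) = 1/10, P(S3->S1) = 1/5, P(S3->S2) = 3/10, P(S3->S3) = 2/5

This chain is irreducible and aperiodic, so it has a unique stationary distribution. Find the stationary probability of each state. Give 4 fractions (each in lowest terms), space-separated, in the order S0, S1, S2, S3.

Answer: 13/87 131/696 10/29 221/696

Derivation:
The stationary distribution satisfies pi = pi * P, i.e.:
  pi_S0 = 1/5*pi_S0 + 1/10*pi_S1 + 1/5*pi_S2 + 1/10*pi_S3
  pi_S1 = 1/10*pi_S0 + 2/5*pi_S1 + 1/10*pi_S2 + 1/5*pi_S3
  pi_S2 = 3/5*pi_S0 + 3/10*pi_S1 + 3/10*pi_S2 + 3/10*pi_S3
  pi_S3 = 1/10*pi_S0 + 1/5*pi_S1 + 2/5*pi_S2 + 2/5*pi_S3
with normalization: pi_S0 + pi_S1 + pi_S2 + pi_S3 = 1.

Using the first 3 balance equations plus normalization, the linear system A*pi = b is:
  [-4/5, 1/10, 1/5, 1/10] . pi = 0
  [1/10, -3/5, 1/10, 1/5] . pi = 0
  [3/5, 3/10, -7/10, 3/10] . pi = 0
  [1, 1, 1, 1] . pi = 1

Solving yields:
  pi_S0 = 13/87
  pi_S1 = 131/696
  pi_S2 = 10/29
  pi_S3 = 221/696

Verification (pi * P):
  13/87*1/5 + 131/696*1/10 + 10/29*1/5 + 221/696*1/10 = 13/87 = pi_S0  (ok)
  13/87*1/10 + 131/696*2/5 + 10/29*1/10 + 221/696*1/5 = 131/696 = pi_S1  (ok)
  13/87*3/5 + 131/696*3/10 + 10/29*3/10 + 221/696*3/10 = 10/29 = pi_S2  (ok)
  13/87*1/10 + 131/696*1/5 + 10/29*2/5 + 221/696*2/5 = 221/696 = pi_S3  (ok)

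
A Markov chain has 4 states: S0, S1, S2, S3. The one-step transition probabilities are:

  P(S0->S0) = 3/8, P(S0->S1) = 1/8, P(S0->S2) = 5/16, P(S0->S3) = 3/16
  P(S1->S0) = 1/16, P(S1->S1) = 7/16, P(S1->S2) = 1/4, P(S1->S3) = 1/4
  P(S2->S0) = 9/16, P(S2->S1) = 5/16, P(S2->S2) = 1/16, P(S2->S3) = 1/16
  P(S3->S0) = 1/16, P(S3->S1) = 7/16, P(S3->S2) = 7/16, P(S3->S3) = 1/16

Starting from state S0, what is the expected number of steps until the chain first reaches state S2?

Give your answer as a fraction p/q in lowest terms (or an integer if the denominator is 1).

Answer: 386/123

Derivation:
Let h_i = expected steps to first reach S2 from state i.
Boundary: h_S2 = 0.
First-step equations for the other states:
  h_S0 = 1 + 3/8*h_S0 + 1/8*h_S1 + 5/16*h_S2 + 3/16*h_S3
  h_S1 = 1 + 1/16*h_S0 + 7/16*h_S1 + 1/4*h_S2 + 1/4*h_S3
  h_S3 = 1 + 1/16*h_S0 + 7/16*h_S1 + 7/16*h_S2 + 1/16*h_S3

Substituting h_S2 = 0 and rearranging gives the linear system (I - Q) h = 1:
  [5/8, -1/8, -3/16] . (h_S0, h_S1, h_S3) = 1
  [-1/16, 9/16, -1/4] . (h_S0, h_S1, h_S3) = 1
  [-1/16, -7/16, 15/16] . (h_S0, h_S1, h_S3) = 1

Solving yields:
  h_S0 = 386/123
  h_S1 = 418/123
  h_S3 = 352/123

Starting state is S0, so the expected hitting time is h_S0 = 386/123.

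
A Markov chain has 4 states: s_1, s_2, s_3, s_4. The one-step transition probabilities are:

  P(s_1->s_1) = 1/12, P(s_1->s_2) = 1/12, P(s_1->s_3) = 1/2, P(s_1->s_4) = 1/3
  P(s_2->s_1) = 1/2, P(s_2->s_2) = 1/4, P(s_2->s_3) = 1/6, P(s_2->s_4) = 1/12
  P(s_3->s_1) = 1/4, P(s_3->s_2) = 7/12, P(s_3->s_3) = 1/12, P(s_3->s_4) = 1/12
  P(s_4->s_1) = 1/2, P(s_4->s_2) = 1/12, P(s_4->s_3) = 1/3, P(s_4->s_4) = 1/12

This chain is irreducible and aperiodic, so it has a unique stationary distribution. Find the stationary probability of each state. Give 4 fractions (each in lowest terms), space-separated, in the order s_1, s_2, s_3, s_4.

Answer: 143/469 247/938 383/1407 449/2814

Derivation:
The stationary distribution satisfies pi = pi * P, i.e.:
  pi_s_1 = 1/12*pi_s_1 + 1/2*pi_s_2 + 1/4*pi_s_3 + 1/2*pi_s_4
  pi_s_2 = 1/12*pi_s_1 + 1/4*pi_s_2 + 7/12*pi_s_3 + 1/12*pi_s_4
  pi_s_3 = 1/2*pi_s_1 + 1/6*pi_s_2 + 1/12*pi_s_3 + 1/3*pi_s_4
  pi_s_4 = 1/3*pi_s_1 + 1/12*pi_s_2 + 1/12*pi_s_3 + 1/12*pi_s_4
with normalization: pi_s_1 + pi_s_2 + pi_s_3 + pi_s_4 = 1.

Using the first 3 balance equations plus normalization, the linear system A*pi = b is:
  [-11/12, 1/2, 1/4, 1/2] . pi = 0
  [1/12, -3/4, 7/12, 1/12] . pi = 0
  [1/2, 1/6, -11/12, 1/3] . pi = 0
  [1, 1, 1, 1] . pi = 1

Solving yields:
  pi_s_1 = 143/469
  pi_s_2 = 247/938
  pi_s_3 = 383/1407
  pi_s_4 = 449/2814

Verification (pi * P):
  143/469*1/12 + 247/938*1/2 + 383/1407*1/4 + 449/2814*1/2 = 143/469 = pi_s_1  (ok)
  143/469*1/12 + 247/938*1/4 + 383/1407*7/12 + 449/2814*1/12 = 247/938 = pi_s_2  (ok)
  143/469*1/2 + 247/938*1/6 + 383/1407*1/12 + 449/2814*1/3 = 383/1407 = pi_s_3  (ok)
  143/469*1/3 + 247/938*1/12 + 383/1407*1/12 + 449/2814*1/12 = 449/2814 = pi_s_4  (ok)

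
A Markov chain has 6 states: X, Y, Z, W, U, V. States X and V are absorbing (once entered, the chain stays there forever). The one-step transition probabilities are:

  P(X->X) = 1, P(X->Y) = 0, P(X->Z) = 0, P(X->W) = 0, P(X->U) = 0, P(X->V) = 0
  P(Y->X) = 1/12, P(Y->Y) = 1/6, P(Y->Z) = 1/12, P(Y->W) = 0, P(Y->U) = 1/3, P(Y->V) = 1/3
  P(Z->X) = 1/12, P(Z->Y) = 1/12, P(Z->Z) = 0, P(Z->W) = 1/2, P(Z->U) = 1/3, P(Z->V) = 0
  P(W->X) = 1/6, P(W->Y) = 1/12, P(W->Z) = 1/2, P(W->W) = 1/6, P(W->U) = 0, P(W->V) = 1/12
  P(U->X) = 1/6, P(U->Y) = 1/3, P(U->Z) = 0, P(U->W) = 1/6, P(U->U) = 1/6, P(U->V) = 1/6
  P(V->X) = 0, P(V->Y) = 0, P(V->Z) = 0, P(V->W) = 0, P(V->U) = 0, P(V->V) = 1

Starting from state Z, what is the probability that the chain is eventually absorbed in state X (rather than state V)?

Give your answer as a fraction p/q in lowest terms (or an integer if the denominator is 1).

Answer: 409/763

Derivation:
Let a_i = P(absorbed in X | start in state i).
Boundary conditions: a_X = 1, a_V = 0.
For each transient state i, a_i = sum_j P(i->j) * a_j:
  a_Y = 1/12*a_X + 1/6*a_Y + 1/12*a_Z + 0*a_W + 1/3*a_U + 1/3*a_V
  a_Z = 1/12*a_X + 1/12*a_Y + 0*a_Z + 1/2*a_W + 1/3*a_U + 0*a_V
  a_W = 1/6*a_X + 1/12*a_Y + 1/2*a_Z + 1/6*a_W + 0*a_U + 1/12*a_V
  a_U = 1/6*a_X + 1/3*a_Y + 0*a_Z + 1/6*a_W + 1/6*a_U + 1/6*a_V

Substituting a_X = 1 and a_V = 0, rearrange to (I - Q) a = r where r[i] = P(i -> X):
  [5/6, -1/12, 0, -1/3] . (a_Y, a_Z, a_W, a_U) = 1/12
  [-1/12, 1, -1/2, -1/3] . (a_Y, a_Z, a_W, a_U) = 1/12
  [-1/12, -1/2, 5/6, 0] . (a_Y, a_Z, a_W, a_U) = 1/6
  [-1/3, 0, -1/6, 5/6] . (a_Y, a_Z, a_W, a_U) = 1/6

Solving yields:
  a_Y = 505/1526
  a_Z = 409/763
  a_W = 1693/3052
  a_U = 1353/3052

Starting state is Z, so the absorption probability is a_Z = 409/763.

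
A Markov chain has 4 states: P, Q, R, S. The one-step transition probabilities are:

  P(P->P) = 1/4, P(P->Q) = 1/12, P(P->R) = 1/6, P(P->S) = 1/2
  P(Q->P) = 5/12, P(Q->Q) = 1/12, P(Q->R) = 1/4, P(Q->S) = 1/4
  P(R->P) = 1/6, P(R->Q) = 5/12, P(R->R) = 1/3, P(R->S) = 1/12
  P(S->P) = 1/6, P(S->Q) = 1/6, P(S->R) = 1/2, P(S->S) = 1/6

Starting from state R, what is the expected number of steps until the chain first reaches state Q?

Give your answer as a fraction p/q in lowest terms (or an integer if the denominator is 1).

Answer: 726/227

Derivation:
Let h_i = expected steps to first reach Q from state i.
Boundary: h_Q = 0.
First-step equations for the other states:
  h_P = 1 + 1/4*h_P + 1/12*h_Q + 1/6*h_R + 1/2*h_S
  h_R = 1 + 1/6*h_P + 5/12*h_Q + 1/3*h_R + 1/12*h_S
  h_S = 1 + 1/6*h_P + 1/6*h_Q + 1/2*h_R + 1/6*h_S

Substituting h_Q = 0 and rearranging gives the linear system (I - Q) h = 1:
  [3/4, -1/6, -1/2] . (h_P, h_R, h_S) = 1
  [-1/6, 2/3, -1/12] . (h_P, h_R, h_S) = 1
  [-1/6, -1/2, 5/6] . (h_P, h_R, h_S) = 1

Solving yields:
  h_P = 1080/227
  h_R = 726/227
  h_S = 924/227

Starting state is R, so the expected hitting time is h_R = 726/227.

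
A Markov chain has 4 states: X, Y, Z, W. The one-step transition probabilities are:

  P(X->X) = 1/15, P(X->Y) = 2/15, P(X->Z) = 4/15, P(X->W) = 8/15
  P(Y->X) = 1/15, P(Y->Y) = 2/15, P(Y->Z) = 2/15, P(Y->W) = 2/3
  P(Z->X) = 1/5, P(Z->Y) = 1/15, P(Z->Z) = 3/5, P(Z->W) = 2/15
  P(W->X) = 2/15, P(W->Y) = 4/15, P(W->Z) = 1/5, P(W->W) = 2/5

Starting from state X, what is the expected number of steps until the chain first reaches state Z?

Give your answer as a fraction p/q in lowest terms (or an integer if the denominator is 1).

Answer: 251/52

Derivation:
Let h_i = expected steps to first reach Z from state i.
Boundary: h_Z = 0.
First-step equations for the other states:
  h_X = 1 + 1/15*h_X + 2/15*h_Y + 4/15*h_Z + 8/15*h_W
  h_Y = 1 + 1/15*h_X + 2/15*h_Y + 2/15*h_Z + 2/3*h_W
  h_W = 1 + 2/15*h_X + 4/15*h_Y + 1/5*h_Z + 2/5*h_W

Substituting h_Z = 0 and rearranging gives the linear system (I - Q) h = 1:
  [14/15, -2/15, -8/15] . (h_X, h_Y, h_W) = 1
  [-1/15, 13/15, -2/3] . (h_X, h_Y, h_W) = 1
  [-2/15, -4/15, 3/5] . (h_X, h_Y, h_W) = 1

Solving yields:
  h_X = 251/52
  h_Y = 287/52
  h_W = 135/26

Starting state is X, so the expected hitting time is h_X = 251/52.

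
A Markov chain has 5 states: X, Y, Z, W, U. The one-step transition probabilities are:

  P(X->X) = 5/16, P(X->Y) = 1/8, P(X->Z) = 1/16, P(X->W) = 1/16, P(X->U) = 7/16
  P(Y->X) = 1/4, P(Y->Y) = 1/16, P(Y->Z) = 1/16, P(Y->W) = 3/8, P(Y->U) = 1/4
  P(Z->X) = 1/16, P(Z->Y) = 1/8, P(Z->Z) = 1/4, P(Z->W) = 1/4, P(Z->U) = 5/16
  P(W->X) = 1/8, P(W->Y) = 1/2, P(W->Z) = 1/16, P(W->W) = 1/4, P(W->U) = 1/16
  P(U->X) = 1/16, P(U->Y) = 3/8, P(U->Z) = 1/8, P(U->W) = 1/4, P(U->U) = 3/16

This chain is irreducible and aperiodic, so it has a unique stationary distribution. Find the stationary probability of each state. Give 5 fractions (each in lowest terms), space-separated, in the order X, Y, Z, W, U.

Answer: 992/5867 1522/5867 1107/11734 1471/5867 2657/11734

Derivation:
The stationary distribution satisfies pi = pi * P, i.e.:
  pi_X = 5/16*pi_X + 1/4*pi_Y + 1/16*pi_Z + 1/8*pi_W + 1/16*pi_U
  pi_Y = 1/8*pi_X + 1/16*pi_Y + 1/8*pi_Z + 1/2*pi_W + 3/8*pi_U
  pi_Z = 1/16*pi_X + 1/16*pi_Y + 1/4*pi_Z + 1/16*pi_W + 1/8*pi_U
  pi_W = 1/16*pi_X + 3/8*pi_Y + 1/4*pi_Z + 1/4*pi_W + 1/4*pi_U
  pi_U = 7/16*pi_X + 1/4*pi_Y + 5/16*pi_Z + 1/16*pi_W + 3/16*pi_U
with normalization: pi_X + pi_Y + pi_Z + pi_W + pi_U = 1.

Using the first 4 balance equations plus normalization, the linear system A*pi = b is:
  [-11/16, 1/4, 1/16, 1/8, 1/16] . pi = 0
  [1/8, -15/16, 1/8, 1/2, 3/8] . pi = 0
  [1/16, 1/16, -3/4, 1/16, 1/8] . pi = 0
  [1/16, 3/8, 1/4, -3/4, 1/4] . pi = 0
  [1, 1, 1, 1, 1] . pi = 1

Solving yields:
  pi_X = 992/5867
  pi_Y = 1522/5867
  pi_Z = 1107/11734
  pi_W = 1471/5867
  pi_U = 2657/11734

Verification (pi * P):
  992/5867*5/16 + 1522/5867*1/4 + 1107/11734*1/16 + 1471/5867*1/8 + 2657/11734*1/16 = 992/5867 = pi_X  (ok)
  992/5867*1/8 + 1522/5867*1/16 + 1107/11734*1/8 + 1471/5867*1/2 + 2657/11734*3/8 = 1522/5867 = pi_Y  (ok)
  992/5867*1/16 + 1522/5867*1/16 + 1107/11734*1/4 + 1471/5867*1/16 + 2657/11734*1/8 = 1107/11734 = pi_Z  (ok)
  992/5867*1/16 + 1522/5867*3/8 + 1107/11734*1/4 + 1471/5867*1/4 + 2657/11734*1/4 = 1471/5867 = pi_W  (ok)
  992/5867*7/16 + 1522/5867*1/4 + 1107/11734*5/16 + 1471/5867*1/16 + 2657/11734*3/16 = 2657/11734 = pi_U  (ok)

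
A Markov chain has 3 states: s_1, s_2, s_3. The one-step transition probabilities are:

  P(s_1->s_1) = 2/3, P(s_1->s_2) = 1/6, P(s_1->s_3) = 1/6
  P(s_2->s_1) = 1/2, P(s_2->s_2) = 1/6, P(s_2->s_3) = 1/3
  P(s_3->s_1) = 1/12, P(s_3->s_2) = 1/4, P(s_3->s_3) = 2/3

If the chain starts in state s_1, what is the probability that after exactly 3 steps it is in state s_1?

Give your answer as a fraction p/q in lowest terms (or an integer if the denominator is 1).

Computing P^3 by repeated multiplication:
P^1 =
  s_1: [2/3, 1/6, 1/6]
  s_2: [1/2, 1/6, 1/3]
  s_3: [1/12, 1/4, 2/3]
P^2 =
  s_1: [13/24, 13/72, 5/18]
  s_2: [4/9, 7/36, 13/36]
  s_3: [17/72, 2/9, 13/24]
P^3 =
  s_1: [205/432, 41/216, 145/432]
  s_2: [61/144, 85/432, 41/108]
  s_3: [271/864, 61/288, 205/432]

(P^3)[s_1 -> s_1] = 205/432

Answer: 205/432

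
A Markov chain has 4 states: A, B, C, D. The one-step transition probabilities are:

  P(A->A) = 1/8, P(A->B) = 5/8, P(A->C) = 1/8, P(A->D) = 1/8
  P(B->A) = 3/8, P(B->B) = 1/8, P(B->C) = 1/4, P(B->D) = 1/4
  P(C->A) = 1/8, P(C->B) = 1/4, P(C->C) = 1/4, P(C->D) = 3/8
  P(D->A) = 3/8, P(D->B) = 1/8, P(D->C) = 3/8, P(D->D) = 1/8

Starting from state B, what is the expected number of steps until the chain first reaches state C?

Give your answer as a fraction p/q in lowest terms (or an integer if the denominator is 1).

Answer: 72/17

Derivation:
Let h_i = expected steps to first reach C from state i.
Boundary: h_C = 0.
First-step equations for the other states:
  h_A = 1 + 1/8*h_A + 5/8*h_B + 1/8*h_C + 1/8*h_D
  h_B = 1 + 3/8*h_A + 1/8*h_B + 1/4*h_C + 1/4*h_D
  h_D = 1 + 3/8*h_A + 1/8*h_B + 3/8*h_C + 1/8*h_D

Substituting h_C = 0 and rearranging gives the linear system (I - Q) h = 1:
  [7/8, -5/8, -1/8] . (h_A, h_B, h_D) = 1
  [-3/8, 7/8, -1/4] . (h_A, h_B, h_D) = 1
  [-3/8, -1/8, 7/8] . (h_A, h_B, h_D) = 1

Solving yields:
  h_A = 80/17
  h_B = 72/17
  h_D = 64/17

Starting state is B, so the expected hitting time is h_B = 72/17.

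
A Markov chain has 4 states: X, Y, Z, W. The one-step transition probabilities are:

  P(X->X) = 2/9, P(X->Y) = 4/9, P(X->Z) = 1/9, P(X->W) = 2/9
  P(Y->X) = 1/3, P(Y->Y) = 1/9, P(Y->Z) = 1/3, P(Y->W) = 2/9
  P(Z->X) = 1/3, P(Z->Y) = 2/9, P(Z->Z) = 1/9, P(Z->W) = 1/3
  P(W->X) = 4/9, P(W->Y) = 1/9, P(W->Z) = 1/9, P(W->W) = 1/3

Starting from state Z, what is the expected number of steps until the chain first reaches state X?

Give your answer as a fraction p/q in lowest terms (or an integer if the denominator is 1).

Answer: 801/295

Derivation:
Let h_i = expected steps to first reach X from state i.
Boundary: h_X = 0.
First-step equations for the other states:
  h_Y = 1 + 1/3*h_X + 1/9*h_Y + 1/3*h_Z + 2/9*h_W
  h_Z = 1 + 1/3*h_X + 2/9*h_Y + 1/9*h_Z + 1/3*h_W
  h_W = 1 + 4/9*h_X + 1/9*h_Y + 1/9*h_Z + 1/3*h_W

Substituting h_X = 0 and rearranging gives the linear system (I - Q) h = 1:
  [8/9, -1/3, -2/9] . (h_Y, h_Z, h_W) = 1
  [-2/9, 8/9, -1/3] . (h_Y, h_Z, h_W) = 1
  [-1/9, -1/9, 2/3] . (h_Y, h_Z, h_W) = 1

Solving yields:
  h_Y = 162/59
  h_Z = 801/295
  h_W = 711/295

Starting state is Z, so the expected hitting time is h_Z = 801/295.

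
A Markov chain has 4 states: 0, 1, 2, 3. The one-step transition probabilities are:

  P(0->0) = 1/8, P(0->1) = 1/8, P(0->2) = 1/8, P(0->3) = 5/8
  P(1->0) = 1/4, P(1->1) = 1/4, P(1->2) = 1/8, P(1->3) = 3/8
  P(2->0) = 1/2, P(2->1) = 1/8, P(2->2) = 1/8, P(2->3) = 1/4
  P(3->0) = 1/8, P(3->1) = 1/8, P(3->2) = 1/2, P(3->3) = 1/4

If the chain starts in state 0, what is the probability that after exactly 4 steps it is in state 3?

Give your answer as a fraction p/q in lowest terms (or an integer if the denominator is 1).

Computing P^4 by repeated multiplication:
P^1 =
  0: [1/8, 1/8, 1/8, 5/8]
  1: [1/4, 1/4, 1/8, 3/8]
  2: [1/2, 1/8, 1/8, 1/4]
  3: [1/8, 1/8, 1/2, 1/4]
P^2 =
  0: [3/16, 9/64, 23/64, 5/16]
  1: [13/64, 5/32, 17/64, 3/8]
  2: [3/16, 9/64, 7/32, 29/64]
  3: [21/64, 9/64, 7/32, 5/16]
P^3 =
  0: [71/256, 73/512, 31/128, 173/512]
  1: [125/512, 37/256, 17/64, 177/512]
  2: [115/512, 73/512, 151/512, 173/512]
  3: [115/512, 73/512, 31/128, 25/64]
P^4 =
  0: [957/4096, 585/4096, 1031/4096, 1523/4096]
  1: [497/2048, 293/2048, 1043/4096, 1473/4096]
  2: [519/2048, 585/4096, 1031/4096, 721/2048]
  3: [957/4096, 585/4096, 139/512, 721/2048]

(P^4)[0 -> 3] = 1523/4096

Answer: 1523/4096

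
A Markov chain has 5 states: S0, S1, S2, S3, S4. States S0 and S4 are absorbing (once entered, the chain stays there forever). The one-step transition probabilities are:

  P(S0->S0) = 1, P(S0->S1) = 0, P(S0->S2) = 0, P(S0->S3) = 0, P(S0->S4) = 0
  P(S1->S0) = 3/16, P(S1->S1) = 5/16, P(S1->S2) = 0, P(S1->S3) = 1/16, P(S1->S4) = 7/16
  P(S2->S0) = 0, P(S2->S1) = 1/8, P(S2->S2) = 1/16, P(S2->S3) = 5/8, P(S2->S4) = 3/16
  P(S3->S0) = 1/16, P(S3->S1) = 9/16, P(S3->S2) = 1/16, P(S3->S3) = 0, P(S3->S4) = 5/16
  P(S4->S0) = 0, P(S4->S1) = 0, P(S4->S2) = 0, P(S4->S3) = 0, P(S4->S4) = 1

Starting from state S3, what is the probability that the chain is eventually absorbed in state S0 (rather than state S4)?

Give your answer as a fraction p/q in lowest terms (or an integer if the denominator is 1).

Answer: 576/2393

Derivation:
Let a_i = P(absorbed in S0 | start in state i).
Boundary conditions: a_S0 = 1, a_S4 = 0.
For each transient state i, a_i = sum_j P(i->j) * a_j:
  a_S1 = 3/16*a_S0 + 5/16*a_S1 + 0*a_S2 + 1/16*a_S3 + 7/16*a_S4
  a_S2 = 0*a_S0 + 1/8*a_S1 + 1/16*a_S2 + 5/8*a_S3 + 3/16*a_S4
  a_S3 = 1/16*a_S0 + 9/16*a_S1 + 1/16*a_S2 + 0*a_S3 + 5/16*a_S4

Substituting a_S0 = 1 and a_S4 = 0, rearrange to (I - Q) a = r where r[i] = P(i -> S0):
  [11/16, 0, -1/16] . (a_S1, a_S2, a_S3) = 3/16
  [-1/8, 15/16, -5/8] . (a_S1, a_S2, a_S3) = 0
  [-9/16, -1/16, 1] . (a_S1, a_S2, a_S3) = 1/16

Solving yields:
  a_S1 = 705/2393
  a_S2 = 478/2393
  a_S3 = 576/2393

Starting state is S3, so the absorption probability is a_S3 = 576/2393.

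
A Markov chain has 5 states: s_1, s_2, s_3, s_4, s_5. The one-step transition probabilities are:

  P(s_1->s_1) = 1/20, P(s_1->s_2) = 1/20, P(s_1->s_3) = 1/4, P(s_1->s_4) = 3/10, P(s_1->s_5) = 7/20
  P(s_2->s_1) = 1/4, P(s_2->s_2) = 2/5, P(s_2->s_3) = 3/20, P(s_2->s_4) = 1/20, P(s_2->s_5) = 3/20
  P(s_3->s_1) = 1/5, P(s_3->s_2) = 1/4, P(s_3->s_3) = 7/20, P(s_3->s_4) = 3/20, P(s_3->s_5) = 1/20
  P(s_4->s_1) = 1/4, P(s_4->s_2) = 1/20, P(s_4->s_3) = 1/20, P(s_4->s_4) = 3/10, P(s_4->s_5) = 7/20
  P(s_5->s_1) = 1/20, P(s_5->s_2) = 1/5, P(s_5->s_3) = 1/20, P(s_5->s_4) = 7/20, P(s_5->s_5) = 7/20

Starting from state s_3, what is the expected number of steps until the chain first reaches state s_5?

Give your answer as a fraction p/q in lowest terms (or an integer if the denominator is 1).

Answer: 32420/5953

Derivation:
Let h_i = expected steps to first reach s_5 from state i.
Boundary: h_s_5 = 0.
First-step equations for the other states:
  h_s_1 = 1 + 1/20*h_s_1 + 1/20*h_s_2 + 1/4*h_s_3 + 3/10*h_s_4 + 7/20*h_s_5
  h_s_2 = 1 + 1/4*h_s_1 + 2/5*h_s_2 + 3/20*h_s_3 + 1/20*h_s_4 + 3/20*h_s_5
  h_s_3 = 1 + 1/5*h_s_1 + 1/4*h_s_2 + 7/20*h_s_3 + 3/20*h_s_4 + 1/20*h_s_5
  h_s_4 = 1 + 1/4*h_s_1 + 1/20*h_s_2 + 1/20*h_s_3 + 3/10*h_s_4 + 7/20*h_s_5

Substituting h_s_5 = 0 and rearranging gives the linear system (I - Q) h = 1:
  [19/20, -1/20, -1/4, -3/10] . (h_s_1, h_s_2, h_s_3, h_s_4) = 1
  [-1/4, 3/5, -3/20, -1/20] . (h_s_1, h_s_2, h_s_3, h_s_4) = 1
  [-1/5, -1/4, 13/20, -3/20] . (h_s_1, h_s_2, h_s_3, h_s_4) = 1
  [-1/4, -1/20, -1/20, 7/10] . (h_s_1, h_s_2, h_s_3, h_s_4) = 1

Solving yields:
  h_s_1 = 23020/5953
  h_s_2 = 29380/5953
  h_s_3 = 32420/5953
  h_s_4 = 21140/5953

Starting state is s_3, so the expected hitting time is h_s_3 = 32420/5953.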